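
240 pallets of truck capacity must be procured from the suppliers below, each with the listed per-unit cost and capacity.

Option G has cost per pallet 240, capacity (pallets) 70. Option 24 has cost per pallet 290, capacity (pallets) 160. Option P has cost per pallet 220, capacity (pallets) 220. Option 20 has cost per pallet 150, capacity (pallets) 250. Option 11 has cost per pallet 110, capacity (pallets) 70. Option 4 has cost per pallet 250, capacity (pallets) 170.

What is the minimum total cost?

Fill from the cheapest supplier first.
Take 70 from Option 11 at 110 — need 170 more.
Option 20 at 150: take 170 of its 250 — requirement met.
Option P, Option G, Option 4, Option 24: unused.
Cost = 70×110 + 170×150 = 33200.

33200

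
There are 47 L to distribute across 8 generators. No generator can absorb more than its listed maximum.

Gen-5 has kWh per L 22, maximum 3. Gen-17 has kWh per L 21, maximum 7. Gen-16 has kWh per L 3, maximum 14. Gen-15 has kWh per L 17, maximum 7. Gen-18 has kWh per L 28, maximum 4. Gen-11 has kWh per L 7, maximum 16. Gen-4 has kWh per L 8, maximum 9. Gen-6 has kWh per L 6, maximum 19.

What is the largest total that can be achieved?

Order the generators by kWh per L: Gen-18 28 > Gen-5 22 > Gen-17 21 > Gen-15 17 > Gen-4 8 > Gen-11 7 > Gen-6 6 > Gen-16 3.
Gen-18 takes 4 to reach its cap of 4 ; 43 left.
Gen-5: +3 to 3 (cap) ; 40 left.
Gen-17 takes 7 to reach its cap of 7 ; 33 left.
Gen-15: +7 to 7 (cap) ; 26 left.
Gen-4: +9 to 9 (cap) ; 17 left.
Give Gen-11 16 to hit its cap of 16 ; 1 left.
Only 1 left; Gen-6 takes them to reach 1.
Total = 22×3 + 21×7 + 17×7 + 28×4 + 7×16 + 8×9 + 6×1 = 634.

634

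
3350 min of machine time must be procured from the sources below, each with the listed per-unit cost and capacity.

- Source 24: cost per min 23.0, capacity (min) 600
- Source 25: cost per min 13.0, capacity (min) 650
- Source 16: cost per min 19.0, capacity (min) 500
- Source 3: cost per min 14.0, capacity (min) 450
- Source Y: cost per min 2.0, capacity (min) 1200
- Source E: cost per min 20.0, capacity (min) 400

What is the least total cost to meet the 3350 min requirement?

38100

Use sources in increasing cost order.
Source Y (2.0): use full 1200 — 2150 min to go.
Take 650 from Source 25 at 13.0 — need 1500 more.
Take 450 from Source 3 at 14.0 — need 1050 more.
Take 500 from Source 16 at 19.0 — need 550 more.
Source E (20.0): use full 400 — 150 min to go.
Source 24 (23.0): take the remaining 150 — done.
Cost = 1200×2.0 + 650×13.0 + 450×14.0 + 500×19.0 + 400×20.0 + 150×23.0 = 38100.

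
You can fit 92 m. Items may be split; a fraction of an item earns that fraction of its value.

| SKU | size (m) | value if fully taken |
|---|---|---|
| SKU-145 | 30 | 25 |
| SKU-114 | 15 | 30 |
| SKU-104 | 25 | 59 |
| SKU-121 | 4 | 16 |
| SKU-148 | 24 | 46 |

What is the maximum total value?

171

Rank by value-to-size ratio: SKU-121 16/4≈4, SKU-104 59/25≈2.36, SKU-114 30/15≈2, SKU-148 46/24≈1.92, SKU-145 25/30≈0.833.
Take all of SKU-121 (4 m, value 16) → 88 m left.
SKU-104: take in full, 25 m for value 59 → 63 left.
All 15 m of SKU-114 fit (value 30) → 48 remain.
All 24 m of SKU-148 fit (value 46) → 24 remain.
Fill the last 24 m with part of SKU-145: 24/30 of it earns 20.
Total value = 171.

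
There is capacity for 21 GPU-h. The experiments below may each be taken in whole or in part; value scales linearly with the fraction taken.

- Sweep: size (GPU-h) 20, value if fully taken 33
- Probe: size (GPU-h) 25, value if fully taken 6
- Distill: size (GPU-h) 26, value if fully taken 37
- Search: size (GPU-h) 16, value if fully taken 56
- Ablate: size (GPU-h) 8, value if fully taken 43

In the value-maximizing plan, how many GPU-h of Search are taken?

Sort by value density: Ablate 43/8≈5.38, Search 56/16≈3.5, Sweep 33/20≈1.65, Distill 37/26≈1.42, Probe 6/25≈0.24.
Take all of Ablate (8 GPU-h, value 43) → 13 GPU-h left.
Only 13 GPU-h remain; take 13/16 of Search for value 56×13/16 = 45.5.

13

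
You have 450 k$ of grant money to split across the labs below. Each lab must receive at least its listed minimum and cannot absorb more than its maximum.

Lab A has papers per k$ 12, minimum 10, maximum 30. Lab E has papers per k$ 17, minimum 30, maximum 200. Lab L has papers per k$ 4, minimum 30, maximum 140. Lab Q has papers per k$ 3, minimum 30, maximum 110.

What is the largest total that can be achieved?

4560

Meeting every minimum uses 10+30+30+30 = 100 k$, leaving 350.
Highest papers per k$ first: Lab E 17 > Lab A 12 > Lab L 4 > Lab Q 3.
Give Lab E 170 more to hit its cap of 200 → 180 left.
Lab A takes 20 more to reach its cap of 30 → 160 left.
Lab L: +110 to 140 (cap) → 50 left.
Lab Q has room for 80 more but only 50 remain, so it gets 80.
Total = 12×30 + 17×200 + 4×140 + 3×80 = 4560.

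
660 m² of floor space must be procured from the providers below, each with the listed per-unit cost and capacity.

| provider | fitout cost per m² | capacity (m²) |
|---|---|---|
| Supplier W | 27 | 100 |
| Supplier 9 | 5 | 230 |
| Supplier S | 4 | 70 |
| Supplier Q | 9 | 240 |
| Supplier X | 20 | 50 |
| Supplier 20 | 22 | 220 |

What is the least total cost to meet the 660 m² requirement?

Cheapest first:
Supplier S at 4: take all 70 m² — 590 still needed.
Supplier 9 (5): use full 230 — 360 m² to go.
Take 240 from Supplier Q at 9 — need 120 more.
Take 50 from Supplier X at 20 — need 70 more.
Supplier 20 (22): take the remaining 70 — done.
Supplier W: unused.
Cost = 70×4 + 230×5 + 240×9 + 50×20 + 70×22 = 6130.

6130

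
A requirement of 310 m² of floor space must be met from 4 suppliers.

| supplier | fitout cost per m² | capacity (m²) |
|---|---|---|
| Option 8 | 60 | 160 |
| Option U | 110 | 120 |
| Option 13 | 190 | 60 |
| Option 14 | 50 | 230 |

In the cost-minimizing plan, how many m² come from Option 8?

80

Cheapest first:
Take 230 from Option 14 at 50 — need 80 more.
Option 8 at 60: take 80 of its 160 — requirement met.
Option U, Option 13: unused.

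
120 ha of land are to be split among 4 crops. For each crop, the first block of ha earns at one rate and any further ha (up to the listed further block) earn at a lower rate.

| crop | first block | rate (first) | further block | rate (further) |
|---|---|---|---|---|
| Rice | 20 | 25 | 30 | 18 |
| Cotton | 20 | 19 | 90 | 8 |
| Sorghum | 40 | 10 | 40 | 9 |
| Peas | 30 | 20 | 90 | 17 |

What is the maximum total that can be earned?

Order all 8 blocks by rate: Rice/first 25 > Peas/first 20 > Cotton/first 19 > Rice/second 18 > Peas/second 17 > Sorghum/first 10 > Sorghum/second 9 > Cotton/second 8.
Fill Rice first block (20 at 25) ; 100 left.
Peas/first (20): +30 ; 70 left.
Cotton first at 19: fill all 20 ; 50 left.
Rice second at 18: fill all 30 ; 20 left.
Peas/second: +20 of 90 at 17; pool empty.
Total = 25×20 + 20×30 + 19×20 + 18×30 + 17×20 = 2360.

2360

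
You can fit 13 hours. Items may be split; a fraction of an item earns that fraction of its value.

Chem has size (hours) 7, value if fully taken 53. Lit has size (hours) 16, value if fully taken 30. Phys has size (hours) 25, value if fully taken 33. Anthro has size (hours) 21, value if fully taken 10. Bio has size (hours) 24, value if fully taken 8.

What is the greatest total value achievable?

Best value per unit of size first: Chem 53/7≈7.57, Lit 30/16≈1.88, Phys 33/25≈1.32, Anthro 10/21≈0.476, Bio 8/24≈0.333.
All 7 hours of Chem fit (value 53) ; 6 remain.
6 hours left: a 6/16 share of Lit gives 30×6/16 = 11.25.
Total value = 64.25.

64.25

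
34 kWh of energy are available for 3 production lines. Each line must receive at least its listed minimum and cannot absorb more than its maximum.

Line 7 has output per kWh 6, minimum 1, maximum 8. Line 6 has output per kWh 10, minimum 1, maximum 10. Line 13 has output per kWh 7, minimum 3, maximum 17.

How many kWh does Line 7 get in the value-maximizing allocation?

7

Meeting every minimum uses 1+1+3 = 5 kWh, leaving 29.
Rank by output per kWh: Line 6 10 > Line 13 7 > Line 7 6.
Give Line 6 9 more to hit its cap of 10 — 20 left.
Give Line 13 14 more to hit its cap of 17 — 6 left.
Line 7: +6 (room for 7) → 7. Pool exhausted.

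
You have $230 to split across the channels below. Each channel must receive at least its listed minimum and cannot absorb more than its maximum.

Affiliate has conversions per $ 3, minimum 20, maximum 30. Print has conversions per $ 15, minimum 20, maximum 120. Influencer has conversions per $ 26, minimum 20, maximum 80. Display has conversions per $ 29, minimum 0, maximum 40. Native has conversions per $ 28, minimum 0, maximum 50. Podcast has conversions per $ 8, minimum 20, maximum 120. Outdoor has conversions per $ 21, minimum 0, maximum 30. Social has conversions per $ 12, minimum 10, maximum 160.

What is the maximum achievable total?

5020

Meeting every minimum uses 20+20+20+0+0+20+0+10 = 90 $, leaving 140.
Highest conversions per $ first: Display 29 > Native 28 > Influencer 26 > Outdoor 21 > Print 15 > Social 12 > Podcast 8 > Affiliate 3.
Display takes 40 more to reach its cap of 40 ; 100 left.
Native takes 50 more to reach its cap of 50 ; 50 left.
Influencer has room for 60 more but only 50 remain, so it gets 70.
Total = 3×20 + 15×20 + 26×70 + 29×40 + 28×50 + 8×20 + 12×10 = 5020.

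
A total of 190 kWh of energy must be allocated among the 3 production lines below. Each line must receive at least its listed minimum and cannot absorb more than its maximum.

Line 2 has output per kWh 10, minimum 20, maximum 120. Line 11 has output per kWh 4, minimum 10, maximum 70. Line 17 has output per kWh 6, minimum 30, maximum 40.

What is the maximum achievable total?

Meeting every minimum uses 20+10+30 = 60 kWh, leaving 130.
Highest output per kWh first: Line 2 10 > Line 17 6 > Line 11 4.
Give Line 2 100 more to hit its cap of 120 → 30 left.
Line 17 takes 10 more to reach its cap of 40 → 20 left.
Only 20 left; Line 11 takes them to reach 30.
Total = 10×120 + 4×30 + 6×40 = 1560.

1560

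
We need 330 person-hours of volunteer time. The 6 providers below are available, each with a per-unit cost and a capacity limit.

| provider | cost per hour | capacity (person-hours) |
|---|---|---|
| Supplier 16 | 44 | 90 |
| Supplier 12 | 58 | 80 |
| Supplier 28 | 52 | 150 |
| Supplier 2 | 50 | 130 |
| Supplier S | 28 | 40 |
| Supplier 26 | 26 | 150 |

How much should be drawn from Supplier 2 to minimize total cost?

50

Fill from the cheapest provider first.
Take 150 from Supplier 26 at 26 — need 180 more.
Supplier S at 28: take all 40 person-hours — 140 still needed.
Take 90 from Supplier 16 at 44 — need 50 more.
Take 50 from Supplier 2 at 50 to finish.
Supplier 28, Supplier 12: unused.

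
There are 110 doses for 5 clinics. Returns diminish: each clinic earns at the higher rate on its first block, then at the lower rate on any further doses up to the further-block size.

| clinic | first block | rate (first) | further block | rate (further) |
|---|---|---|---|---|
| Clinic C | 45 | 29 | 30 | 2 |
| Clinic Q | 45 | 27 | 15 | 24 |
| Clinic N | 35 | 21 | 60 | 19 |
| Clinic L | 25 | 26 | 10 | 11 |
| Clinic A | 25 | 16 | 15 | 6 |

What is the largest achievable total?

Treat each block as its own option and order by rate: Clinic C/T1 29 > Clinic Q/T1 27 > Clinic L/T1 26 > Clinic Q/T2 24 > Clinic N/T1 21 > Clinic N/T2 19 > Clinic A/T1 16 > Clinic L/T2 11 > Clinic A/T2 6 > Clinic C/T2 2.
Fill Clinic C T1 block (45 at 29) — 65 left.
Clinic Q/T1 (27): +45 — 20 left.
20 remain; put them into Clinic L T1 at 26.
Total = 29×45 + 27×45 + 26×20 = 3040.

3040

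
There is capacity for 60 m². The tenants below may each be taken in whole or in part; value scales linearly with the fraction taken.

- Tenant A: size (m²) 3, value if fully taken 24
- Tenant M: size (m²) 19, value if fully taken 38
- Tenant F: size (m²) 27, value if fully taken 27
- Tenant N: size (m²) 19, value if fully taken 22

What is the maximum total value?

103

Sort by value density: Tenant A 24/3≈8, Tenant M 38/19≈2, Tenant N 22/19≈1.16, Tenant F 27/27≈1.
All 3 m² of Tenant A fit (value 24) — 57 remain.
Tenant M: take in full, 19 m² for value 38 — 38 left.
Take all of Tenant N (19 m², value 22) — 19 m² left.
Fill the last 19 m² with part of Tenant F: 19/27 of it earns 19.
Total value = 103.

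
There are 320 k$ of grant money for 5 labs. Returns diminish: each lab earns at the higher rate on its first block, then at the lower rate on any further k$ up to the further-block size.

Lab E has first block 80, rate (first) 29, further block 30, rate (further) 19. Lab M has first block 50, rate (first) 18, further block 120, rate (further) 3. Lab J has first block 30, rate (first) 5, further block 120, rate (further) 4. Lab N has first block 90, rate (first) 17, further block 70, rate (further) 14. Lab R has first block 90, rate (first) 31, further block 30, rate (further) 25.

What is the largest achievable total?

Order all 10 blocks by rate: Lab R/tier1 31 > Lab E/tier1 29 > Lab R/tier2 25 > Lab E/tier2 19 > Lab M/tier1 18 > Lab N/tier1 17 > Lab N/tier2 14 > Lab J/tier1 5 > Lab J/tier2 4 > Lab M/tier2 3.
Lab R tier1 at 31: fill all 90 — 230 left.
Lab E/tier1 (29): +80 — 150 left.
Lab R/tier2 (25): +30 — 120 left.
Fill Lab E tier2 block (30 at 19) — 90 left.
Lab M tier1 at 18: fill all 50 — 40 left.
Lab N/tier1: +40 of 90 at 17; pool empty.
Total = 31×90 + 29×80 + 25×30 + 19×30 + 18×50 + 17×40 = 8010.

8010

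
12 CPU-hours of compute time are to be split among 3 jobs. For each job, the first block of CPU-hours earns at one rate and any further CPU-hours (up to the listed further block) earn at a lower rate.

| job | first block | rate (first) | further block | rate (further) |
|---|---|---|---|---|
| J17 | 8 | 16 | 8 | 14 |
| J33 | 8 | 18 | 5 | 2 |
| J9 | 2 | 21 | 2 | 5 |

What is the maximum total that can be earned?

218

Rank every tier by rate: J9/tier1 21 > J33/tier1 18 > J17/tier1 16 > J17/tier2 14 > J9/tier2 5 > J33/tier2 2.
J9/tier1 (21): +2 — 10 left.
Fill J33 tier1 block (8 at 18) — 2 left.
2 remain; put them into J17 tier1 at 16.
Total = 21×2 + 18×8 + 16×2 = 218.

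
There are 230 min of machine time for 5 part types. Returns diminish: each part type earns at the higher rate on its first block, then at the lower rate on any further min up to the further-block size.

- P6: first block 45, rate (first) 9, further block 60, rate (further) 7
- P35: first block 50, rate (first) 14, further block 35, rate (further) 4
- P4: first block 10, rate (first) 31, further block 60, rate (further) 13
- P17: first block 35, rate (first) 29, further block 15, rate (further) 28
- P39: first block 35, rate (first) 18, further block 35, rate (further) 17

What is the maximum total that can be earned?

Order all 10 blocks by rate: P4/tier1 31 > P17/tier1 29 > P17/tier2 28 > P39/tier1 18 > P39/tier2 17 > P35/tier1 14 > P4/tier2 13 > P6/tier1 9 > P6/tier2 7 > P35/tier2 4.
P4/tier1 (31): +10 — 220 left.
P17 tier1 at 29: fill all 35 — 185 left.
Fill P17 tier2 block (15 at 28) — 170 left.
P39/tier1 (18): +35 — 135 left.
Fill P39 tier2 block (35 at 17) — 100 left.
P35 tier1 at 14: fill all 50 — 50 left.
P4/tier2: +50 of 60 at 13; pool empty.
Total = 31×10 + 29×35 + 28×15 + 18×35 + 17×35 + 14×50 + 13×50 = 4320.

4320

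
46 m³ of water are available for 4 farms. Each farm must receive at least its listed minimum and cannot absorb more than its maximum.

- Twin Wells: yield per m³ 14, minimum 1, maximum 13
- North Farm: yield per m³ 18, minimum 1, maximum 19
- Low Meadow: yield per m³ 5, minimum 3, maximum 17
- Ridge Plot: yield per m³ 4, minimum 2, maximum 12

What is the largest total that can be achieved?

Meeting every minimum uses 1+1+3+2 = 7 m³, leaving 39.
Order the farms by yield per m³: North Farm 18 > Twin Wells 14 > Low Meadow 5 > Ridge Plot 4.
North Farm takes 18 more to reach its cap of 19 — 21 left.
Give Twin Wells 12 more to hit its cap of 13 — 9 left.
Only 9 left; Low Meadow takes them to reach 12.
Total = 14×13 + 18×19 + 5×12 + 4×2 = 592.

592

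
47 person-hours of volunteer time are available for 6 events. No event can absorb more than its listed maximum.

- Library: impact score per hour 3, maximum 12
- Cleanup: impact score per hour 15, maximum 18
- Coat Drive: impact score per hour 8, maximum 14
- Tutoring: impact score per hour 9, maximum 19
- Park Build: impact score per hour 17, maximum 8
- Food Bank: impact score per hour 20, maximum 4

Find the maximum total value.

Rank by impact score per hour: Food Bank 20 > Park Build 17 > Cleanup 15 > Tutoring 9 > Coat Drive 8 > Library 3.
Food Bank takes 4 to reach its cap of 4 → 43 left.
Park Build takes 8 to reach its cap of 8 → 35 left.
Cleanup takes 18 to reach its cap of 18 → 17 left.
Only 17 left; Tutoring takes them to reach 17.
Total = 15×18 + 9×17 + 17×8 + 20×4 = 639.

639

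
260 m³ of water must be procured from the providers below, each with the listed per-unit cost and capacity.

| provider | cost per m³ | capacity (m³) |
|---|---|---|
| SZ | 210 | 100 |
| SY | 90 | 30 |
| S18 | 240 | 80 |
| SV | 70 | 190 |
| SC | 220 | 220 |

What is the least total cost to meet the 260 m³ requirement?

Use providers in increasing cost order.
SV (70): use full 190 — 70 m³ to go.
SY at 90: take all 30 m³ — 40 still needed.
Take 40 from SZ at 210 to finish.
SC, S18: unused.
Cost = 190×70 + 30×90 + 40×210 = 24400.

24400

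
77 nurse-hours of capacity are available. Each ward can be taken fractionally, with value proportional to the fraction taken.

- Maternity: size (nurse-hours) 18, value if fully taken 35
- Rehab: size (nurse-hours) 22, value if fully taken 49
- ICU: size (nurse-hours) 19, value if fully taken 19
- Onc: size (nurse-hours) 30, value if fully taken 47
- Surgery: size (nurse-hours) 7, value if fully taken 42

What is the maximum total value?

173

Rank by value-to-size ratio: Surgery 42/7≈6, Rehab 49/22≈2.23, Maternity 35/18≈1.94, Onc 47/30≈1.57, ICU 19/19≈1.
Take all of Surgery (7 nurse-hours, value 42) → 70 nurse-hours left.
Rehab: take in full, 22 nurse-hours for value 49 → 48 left.
Maternity: take in full, 18 nurse-hours for value 35 → 30 left.
Onc: take in full, 30 nurse-hours for value 47 → 0 left.
Total value = 173.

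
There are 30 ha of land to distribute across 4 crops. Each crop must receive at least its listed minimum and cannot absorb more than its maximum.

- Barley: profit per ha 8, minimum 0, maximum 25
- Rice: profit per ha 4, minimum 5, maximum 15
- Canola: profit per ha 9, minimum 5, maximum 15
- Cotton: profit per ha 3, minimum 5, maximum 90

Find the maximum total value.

Meeting every minimum uses 0+5+5+5 = 15 ha, leaving 15.
Order the crops by profit per ha: Canola 9 > Barley 8 > Rice 4 > Cotton 3.
Canola takes 10 more to reach its cap of 15 ; 5 left.
Only 5 left; Barley takes them to reach 5.
Total = 8×5 + 4×5 + 9×15 + 3×5 = 210.

210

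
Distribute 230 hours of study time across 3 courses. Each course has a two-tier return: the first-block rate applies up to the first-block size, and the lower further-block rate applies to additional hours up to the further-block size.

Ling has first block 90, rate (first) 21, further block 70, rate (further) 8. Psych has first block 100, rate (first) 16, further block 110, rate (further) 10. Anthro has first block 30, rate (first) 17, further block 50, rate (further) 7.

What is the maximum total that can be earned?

4100

Order all 6 blocks by rate: Ling/tier1 21 > Anthro/tier1 17 > Psych/tier1 16 > Psych/tier2 10 > Ling/tier2 8 > Anthro/tier2 7.
Ling tier1 at 21: fill all 90 ; 140 left.
Fill Anthro tier1 block (30 at 17) ; 110 left.
Psych tier1 at 16: fill all 100 ; 10 left.
10 remain; put them into Psych tier2 at 10.
Total = 21×90 + 17×30 + 16×100 + 10×10 = 4100.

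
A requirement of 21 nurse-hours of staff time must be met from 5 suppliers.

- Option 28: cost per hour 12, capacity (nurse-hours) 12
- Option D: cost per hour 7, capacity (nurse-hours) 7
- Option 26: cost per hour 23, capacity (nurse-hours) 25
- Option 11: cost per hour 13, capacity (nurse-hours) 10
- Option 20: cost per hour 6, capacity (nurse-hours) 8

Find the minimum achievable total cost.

169

Cheapest first:
Option 20 (6): use full 8 — 13 nurse-hours to go.
Option D at 7: take all 7 nurse-hours — 6 still needed.
Take 6 from Option 28 at 12 to finish.
Option 11, Option 26: unused.
Cost = 8×6 + 7×7 + 6×12 = 169.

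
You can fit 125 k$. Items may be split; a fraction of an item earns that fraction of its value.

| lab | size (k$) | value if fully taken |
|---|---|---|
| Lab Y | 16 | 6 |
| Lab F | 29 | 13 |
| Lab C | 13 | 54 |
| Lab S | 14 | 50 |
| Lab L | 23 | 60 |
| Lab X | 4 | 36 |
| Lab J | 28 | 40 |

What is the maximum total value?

258.25

Sort by value density: Lab X 36/4≈9, Lab C 54/13≈4.15, Lab S 50/14≈3.57, Lab L 60/23≈2.61, Lab J 40/28≈1.43, Lab F 13/29≈0.448, Lab Y 6/16≈0.375.
Lab X: take in full, 4 k$ for value 36 → 121 left.
Take all of Lab C (13 k$, value 54) → 108 k$ left.
Take all of Lab S (14 k$, value 50) → 94 k$ left.
Take all of Lab L (23 k$, value 60) → 71 k$ left.
All 28 k$ of Lab J fit (value 40) → 43 remain.
Lab F: take in full, 29 k$ for value 13 → 14 left.
Only 14 k$ remain; take 14/16 of Lab Y for value 6×14/16 = 5.25.
Total value = 258.25.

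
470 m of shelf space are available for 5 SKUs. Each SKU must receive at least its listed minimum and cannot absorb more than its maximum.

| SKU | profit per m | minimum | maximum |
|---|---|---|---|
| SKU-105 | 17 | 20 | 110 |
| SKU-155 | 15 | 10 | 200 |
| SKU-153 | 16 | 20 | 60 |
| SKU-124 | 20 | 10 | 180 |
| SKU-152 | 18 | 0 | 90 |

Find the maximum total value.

8500

Meeting every minimum uses 20+10+20+10+0 = 60 m, leaving 410.
Highest profit per m first: SKU-124 20 > SKU-152 18 > SKU-105 17 > SKU-153 16 > SKU-155 15.
SKU-124 takes 170 more to reach its cap of 180 ; 240 left.
SKU-152: +90 to 90 (cap) ; 150 left.
SKU-105 takes 90 more to reach its cap of 110 ; 60 left.
SKU-153: +40 to 60 (cap) ; 20 left.
Only 20 left; SKU-155 takes them to reach 30.
Total = 17×110 + 15×30 + 16×60 + 20×180 + 18×90 = 8500.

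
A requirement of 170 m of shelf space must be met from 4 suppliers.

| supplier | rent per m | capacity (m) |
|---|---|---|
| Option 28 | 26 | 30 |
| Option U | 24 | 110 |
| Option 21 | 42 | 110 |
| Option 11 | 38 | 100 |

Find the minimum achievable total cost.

Fill from the cheapest supplier first.
Option U (24): use full 110 → 60 m to go.
Option 28 (26): use full 30 → 30 m to go.
Option 11 at 38: take 30 of its 100 → requirement met.
Option 21: unused.
Cost = 110×24 + 30×26 + 30×38 = 4560.

4560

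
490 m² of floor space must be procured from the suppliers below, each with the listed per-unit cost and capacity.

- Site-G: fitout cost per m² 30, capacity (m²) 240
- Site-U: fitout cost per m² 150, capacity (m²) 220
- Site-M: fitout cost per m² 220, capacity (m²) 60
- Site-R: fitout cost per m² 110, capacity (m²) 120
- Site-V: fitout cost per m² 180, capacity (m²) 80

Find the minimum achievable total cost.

39900

Fill from the cheapest supplier first.
Site-G at 30: take all 240 m² ; 250 still needed.
Site-R (110): use full 120 ; 130 m² to go.
Site-U at 150: take 130 of its 220 ; requirement met.
Site-V, Site-M: unused.
Cost = 240×30 + 120×110 + 130×150 = 39900.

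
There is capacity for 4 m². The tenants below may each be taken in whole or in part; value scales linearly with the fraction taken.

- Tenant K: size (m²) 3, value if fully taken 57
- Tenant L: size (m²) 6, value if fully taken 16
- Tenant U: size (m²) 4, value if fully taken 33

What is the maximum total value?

Sort by value density: Tenant K 57/3≈19, Tenant U 33/4≈8.25, Tenant L 16/6≈2.67.
All 3 m² of Tenant K fit (value 57) → 1 remain.
Fill the last 1 m² with part of Tenant U: 1/4 of it earns 8.25.
Total value = 65.25.

65.25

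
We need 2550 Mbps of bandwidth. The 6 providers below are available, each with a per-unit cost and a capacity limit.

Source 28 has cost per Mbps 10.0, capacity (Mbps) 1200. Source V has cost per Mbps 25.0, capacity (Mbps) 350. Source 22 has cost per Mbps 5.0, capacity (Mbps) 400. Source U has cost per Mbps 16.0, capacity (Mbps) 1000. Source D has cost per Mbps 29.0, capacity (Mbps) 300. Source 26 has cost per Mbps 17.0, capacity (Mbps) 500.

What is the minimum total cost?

Cheapest first:
Take 400 from Source 22 at 5.0 → need 2150 more.
Source 28 (10.0): use full 1200 → 950 Mbps to go.
Source U (16.0): take the remaining 950 → done.
Source 26, Source V, Source D: unused.
Cost = 400×5.0 + 1200×10.0 + 950×16.0 = 29200.

29200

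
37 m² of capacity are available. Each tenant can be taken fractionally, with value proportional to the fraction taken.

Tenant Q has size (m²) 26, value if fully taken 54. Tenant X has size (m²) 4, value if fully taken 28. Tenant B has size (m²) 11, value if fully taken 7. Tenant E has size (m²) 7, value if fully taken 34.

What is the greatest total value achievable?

Best value per unit of size first: Tenant X 28/4≈7, Tenant E 34/7≈4.86, Tenant Q 54/26≈2.08, Tenant B 7/11≈0.636.
Take all of Tenant X (4 m², value 28) → 33 m² left.
All 7 m² of Tenant E fit (value 34) → 26 remain.
All 26 m² of Tenant Q fit (value 54) → 0 remain.
Total value = 116.

116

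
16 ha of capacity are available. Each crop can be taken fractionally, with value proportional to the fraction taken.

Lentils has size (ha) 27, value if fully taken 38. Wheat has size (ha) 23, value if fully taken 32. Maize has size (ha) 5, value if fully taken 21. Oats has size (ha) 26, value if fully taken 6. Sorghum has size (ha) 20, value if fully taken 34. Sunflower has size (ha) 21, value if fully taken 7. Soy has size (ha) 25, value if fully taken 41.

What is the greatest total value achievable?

39.7

Rank by value-to-size ratio: Maize 21/5≈4.2, Sorghum 34/20≈1.7, Soy 41/25≈1.64, Lentils 38/27≈1.41, Wheat 32/23≈1.39, Sunflower 7/21≈0.333, Oats 6/26≈0.231.
Maize: take in full, 5 ha for value 21 — 11 left.
Only 11 ha remain; take 11/20 of Sorghum for value 34×11/20 = 18.7.
Total value = 39.7.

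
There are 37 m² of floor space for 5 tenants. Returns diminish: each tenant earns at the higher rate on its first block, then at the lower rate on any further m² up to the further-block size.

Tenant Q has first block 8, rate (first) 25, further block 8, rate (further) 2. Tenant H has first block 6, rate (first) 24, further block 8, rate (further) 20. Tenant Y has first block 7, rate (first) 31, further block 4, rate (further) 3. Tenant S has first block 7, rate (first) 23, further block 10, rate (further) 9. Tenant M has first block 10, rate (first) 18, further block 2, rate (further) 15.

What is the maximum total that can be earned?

900

Order all 10 blocks by rate: Tenant Y/first 31 > Tenant Q/first 25 > Tenant H/first 24 > Tenant S/first 23 > Tenant H/second 20 > Tenant M/first 18 > Tenant M/second 15 > Tenant S/second 9 > Tenant Y/second 3 > Tenant Q/second 2.
Tenant Y first at 31: fill all 7 — 30 left.
Tenant Q first at 25: fill all 8 — 22 left.
Fill Tenant H first block (6 at 24) — 16 left.
Fill Tenant S first block (7 at 23) — 9 left.
Fill Tenant H second block (8 at 20) — 1 left.
Tenant M first at 18: only 1 left, fill 1.
Total = 31×7 + 25×8 + 24×6 + 23×7 + 20×8 + 18×1 = 900.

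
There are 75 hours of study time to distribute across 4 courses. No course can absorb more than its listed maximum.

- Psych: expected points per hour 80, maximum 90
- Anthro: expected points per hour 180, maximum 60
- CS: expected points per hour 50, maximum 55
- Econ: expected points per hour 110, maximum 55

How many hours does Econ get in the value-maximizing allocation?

Order the courses by expected points per hour: Anthro 180 > Econ 110 > Psych 80 > CS 50.
Anthro: +60 to 60 (cap) → 15 left.
Econ: +15 (room for 55) → 15. Pool exhausted.

15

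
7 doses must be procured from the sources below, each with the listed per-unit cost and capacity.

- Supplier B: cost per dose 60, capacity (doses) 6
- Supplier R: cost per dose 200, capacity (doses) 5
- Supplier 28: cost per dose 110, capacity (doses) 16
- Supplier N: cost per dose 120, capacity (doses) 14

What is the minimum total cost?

470

Fill from the cheapest source first.
Supplier B (60): use full 6 → 1 doses to go.
Take 1 from Supplier 28 at 110 to finish.
Supplier N, Supplier R: unused.
Cost = 6×60 + 1×110 = 470.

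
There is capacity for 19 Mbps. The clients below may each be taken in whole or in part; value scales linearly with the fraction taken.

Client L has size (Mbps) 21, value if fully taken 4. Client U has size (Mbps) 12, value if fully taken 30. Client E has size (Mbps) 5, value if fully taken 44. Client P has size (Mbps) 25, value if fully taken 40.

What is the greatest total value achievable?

77.2

Best value per unit of size first: Client E 44/5≈8.8, Client U 30/12≈2.5, Client P 40/25≈1.6, Client L 4/21≈0.19.
Take all of Client E (5 Mbps, value 44) — 14 Mbps left.
Take all of Client U (12 Mbps, value 30) — 2 Mbps left.
Only 2 Mbps remain; take 2/25 of Client P for value 40×2/25 = 3.2.
Total value = 77.2.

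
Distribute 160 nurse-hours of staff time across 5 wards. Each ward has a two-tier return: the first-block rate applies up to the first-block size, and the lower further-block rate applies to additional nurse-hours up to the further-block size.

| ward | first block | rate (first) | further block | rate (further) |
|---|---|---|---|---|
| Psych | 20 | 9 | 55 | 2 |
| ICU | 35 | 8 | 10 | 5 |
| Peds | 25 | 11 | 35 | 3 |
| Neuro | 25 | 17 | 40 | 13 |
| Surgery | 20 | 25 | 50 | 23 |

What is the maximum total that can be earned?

Rank every tier by rate: Surgery/T1 25 > Surgery/T2 23 > Neuro/T1 17 > Neuro/T2 13 > Peds/T1 11 > Psych/T1 9 > ICU/T1 8 > ICU/T2 5 > Peds/T2 3 > Psych/T2 2.
Surgery/T1 (25): +20 → 140 left.
Surgery T2 at 23: fill all 50 → 90 left.
Neuro/T1 (17): +25 → 65 left.
Fill Neuro T2 block (40 at 13) → 25 left.
Fill Peds T1 block (25 at 11) → 0 left.
Total = 25×20 + 23×50 + 17×25 + 13×40 + 11×25 = 2870.

2870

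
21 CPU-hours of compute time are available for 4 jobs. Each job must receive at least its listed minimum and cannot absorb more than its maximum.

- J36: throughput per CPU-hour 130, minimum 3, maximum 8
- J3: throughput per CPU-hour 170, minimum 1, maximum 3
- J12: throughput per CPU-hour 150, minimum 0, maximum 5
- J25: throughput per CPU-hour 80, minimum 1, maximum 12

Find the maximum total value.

Meeting every minimum uses 3+1+0+1 = 5 CPU-hours, leaving 16.
Rank by throughput per CPU-hour: J3 170 > J12 150 > J36 130 > J25 80.
J3: +2 to 3 (cap) — 14 left.
J12 takes 5 more to reach its cap of 5 — 9 left.
J36 takes 5 more to reach its cap of 8 — 4 left.
J25 has room for 11 more but only 4 remain, so it gets 5.
Total = 130×8 + 170×3 + 150×5 + 80×5 = 2700.

2700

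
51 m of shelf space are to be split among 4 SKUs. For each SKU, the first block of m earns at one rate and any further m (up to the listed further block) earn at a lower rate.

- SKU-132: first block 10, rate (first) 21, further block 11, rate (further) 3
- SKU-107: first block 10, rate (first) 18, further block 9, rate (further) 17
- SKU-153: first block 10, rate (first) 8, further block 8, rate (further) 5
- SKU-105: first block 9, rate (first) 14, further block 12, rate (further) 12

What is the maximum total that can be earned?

821

Treat each block as its own option and order by rate: SKU-132/tier1 21 > SKU-107/tier1 18 > SKU-107/tier2 17 > SKU-105/tier1 14 > SKU-105/tier2 12 > SKU-153/tier1 8 > SKU-153/tier2 5 > SKU-132/tier2 3.
SKU-132/tier1 (21): +10 — 41 left.
Fill SKU-107 tier1 block (10 at 18) — 31 left.
Fill SKU-107 tier2 block (9 at 17) — 22 left.
SKU-105 tier1 at 14: fill all 9 — 13 left.
Fill SKU-105 tier2 block (12 at 12) — 1 left.
SKU-153/tier1: +1 of 10 at 8; pool empty.
Total = 21×10 + 18×10 + 17×9 + 14×9 + 12×12 + 8×1 = 821.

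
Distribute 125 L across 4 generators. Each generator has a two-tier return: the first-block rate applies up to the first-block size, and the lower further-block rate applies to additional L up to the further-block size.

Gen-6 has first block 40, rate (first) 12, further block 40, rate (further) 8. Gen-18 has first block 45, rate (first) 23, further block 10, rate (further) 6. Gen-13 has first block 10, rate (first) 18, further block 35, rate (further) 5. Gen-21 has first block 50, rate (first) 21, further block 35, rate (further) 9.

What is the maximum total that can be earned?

Order all 8 blocks by rate: Gen-18/first 23 > Gen-21/first 21 > Gen-13/first 18 > Gen-6/first 12 > Gen-21/second 9 > Gen-6/second 8 > Gen-18/second 6 > Gen-13/second 5.
Gen-18/first (23): +45 → 80 left.
Gen-21 first at 21: fill all 50 → 30 left.
Gen-13/first (18): +10 → 20 left.
Gen-6 first at 12: only 20 left, fill 20.
Total = 23×45 + 21×50 + 18×10 + 12×20 = 2505.

2505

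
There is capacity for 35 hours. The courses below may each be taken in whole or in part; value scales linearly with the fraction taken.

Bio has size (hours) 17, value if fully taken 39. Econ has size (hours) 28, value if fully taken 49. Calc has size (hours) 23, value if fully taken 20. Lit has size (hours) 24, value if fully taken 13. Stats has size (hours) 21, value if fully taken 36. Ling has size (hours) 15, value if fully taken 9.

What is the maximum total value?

Sort by value density: Bio 39/17≈2.29, Econ 49/28≈1.75, Stats 36/21≈1.71, Calc 20/23≈0.87, Ling 9/15≈0.6, Lit 13/24≈0.542.
All 17 hours of Bio fit (value 39) — 18 remain.
Only 18 hours remain; take 18/28 of Econ for value 49×18/28 = 31.5.
Total value = 70.5.

70.5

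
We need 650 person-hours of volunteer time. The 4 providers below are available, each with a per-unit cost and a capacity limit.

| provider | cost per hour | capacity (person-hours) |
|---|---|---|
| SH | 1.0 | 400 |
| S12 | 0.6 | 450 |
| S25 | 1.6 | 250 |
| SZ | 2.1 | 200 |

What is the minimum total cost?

470

Use providers in increasing cost order.
S12 at 0.6: take all 450 person-hours ; 200 still needed.
Take 200 from SH at 1.0 to finish.
S25, SZ: unused.
Cost = 450×0.6 + 200×1.0 = 470.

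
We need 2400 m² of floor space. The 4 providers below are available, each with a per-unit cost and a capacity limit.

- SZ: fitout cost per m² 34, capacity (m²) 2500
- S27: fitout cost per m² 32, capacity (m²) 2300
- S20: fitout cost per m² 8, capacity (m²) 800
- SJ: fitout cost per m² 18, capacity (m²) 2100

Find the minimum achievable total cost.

35200

Use providers in increasing cost order.
Take 800 from S20 at 8 — need 1600 more.
SJ at 18: take 1600 of its 2100 — requirement met.
S27, SZ: unused.
Cost = 800×8 + 1600×18 = 35200.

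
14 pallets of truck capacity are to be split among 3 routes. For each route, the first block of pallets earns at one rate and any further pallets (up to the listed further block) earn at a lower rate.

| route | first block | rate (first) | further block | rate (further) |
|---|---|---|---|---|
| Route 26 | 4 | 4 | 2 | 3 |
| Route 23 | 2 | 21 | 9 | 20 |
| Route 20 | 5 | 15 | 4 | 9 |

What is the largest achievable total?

267

Rank every tier by rate: Route 23/tier1 21 > Route 23/tier2 20 > Route 20/tier1 15 > Route 20/tier2 9 > Route 26/tier1 4 > Route 26/tier2 3.
Fill Route 23 tier1 block (2 at 21) — 12 left.
Fill Route 23 tier2 block (9 at 20) — 3 left.
3 remain; put them into Route 20 tier1 at 15.
Total = 21×2 + 20×9 + 15×3 = 267.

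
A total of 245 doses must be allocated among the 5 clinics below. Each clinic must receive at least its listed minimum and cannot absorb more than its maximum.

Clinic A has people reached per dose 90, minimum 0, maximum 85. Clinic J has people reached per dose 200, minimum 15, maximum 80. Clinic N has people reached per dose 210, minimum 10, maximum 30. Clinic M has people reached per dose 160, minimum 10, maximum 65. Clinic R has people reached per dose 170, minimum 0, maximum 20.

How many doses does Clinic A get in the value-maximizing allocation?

Meeting every minimum uses 0+15+10+10+0 = 35 doses, leaving 210.
Rank by people reached per dose: Clinic N 210 > Clinic J 200 > Clinic R 170 > Clinic M 160 > Clinic A 90.
Clinic N: +20 to 30 (cap) ; 190 left.
Give Clinic J 65 more to hit its cap of 80 ; 125 left.
Clinic R: +20 to 20 (cap) ; 105 left.
Clinic M takes 55 more to reach its cap of 65 ; 50 left.
Only 50 left; Clinic A takes them to reach 50.

50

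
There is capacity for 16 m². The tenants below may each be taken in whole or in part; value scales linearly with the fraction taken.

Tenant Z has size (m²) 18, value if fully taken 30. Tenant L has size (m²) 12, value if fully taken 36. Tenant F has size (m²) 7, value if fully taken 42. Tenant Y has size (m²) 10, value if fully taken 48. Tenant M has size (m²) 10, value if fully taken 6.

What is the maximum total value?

Rank by value-to-size ratio: Tenant F 42/7≈6, Tenant Y 48/10≈4.8, Tenant L 36/12≈3, Tenant Z 30/18≈1.67, Tenant M 6/10≈0.6.
Tenant F: take in full, 7 m² for value 42 — 9 left.
Fill the last 9 m² with part of Tenant Y: 9/10 of it earns 43.2.
Total value = 85.2.

85.2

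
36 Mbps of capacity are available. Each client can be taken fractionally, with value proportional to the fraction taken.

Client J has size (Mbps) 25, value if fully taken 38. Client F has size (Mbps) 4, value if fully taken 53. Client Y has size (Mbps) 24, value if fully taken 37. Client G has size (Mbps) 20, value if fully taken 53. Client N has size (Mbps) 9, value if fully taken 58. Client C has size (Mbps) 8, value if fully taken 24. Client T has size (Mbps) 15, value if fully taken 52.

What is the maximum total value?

187

Best value per unit of size first: Client F 53/4≈13.2, Client N 58/9≈6.44, Client T 52/15≈3.47, Client C 24/8≈3, Client G 53/20≈2.65, Client Y 37/24≈1.54, Client J 38/25≈1.52.
All 4 Mbps of Client F fit (value 53) ; 32 remain.
Client N: take in full, 9 Mbps for value 58 ; 23 left.
Client T: take in full, 15 Mbps for value 52 ; 8 left.
All 8 Mbps of Client C fit (value 24) ; 0 remain.
Total value = 187.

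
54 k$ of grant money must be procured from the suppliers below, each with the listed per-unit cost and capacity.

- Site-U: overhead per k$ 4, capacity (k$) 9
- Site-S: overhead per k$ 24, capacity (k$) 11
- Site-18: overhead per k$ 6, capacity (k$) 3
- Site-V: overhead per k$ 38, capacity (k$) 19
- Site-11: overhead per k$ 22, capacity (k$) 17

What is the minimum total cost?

1224

Fill from the cheapest supplier first.
Site-U (4): use full 9 ; 45 k$ to go.
Site-18 (6): use full 3 ; 42 k$ to go.
Site-11 at 22: take all 17 k$ ; 25 still needed.
Site-S at 24: take all 11 k$ ; 14 still needed.
Take 14 from Site-V at 38 to finish.
Cost = 9×4 + 3×6 + 17×22 + 11×24 + 14×38 = 1224.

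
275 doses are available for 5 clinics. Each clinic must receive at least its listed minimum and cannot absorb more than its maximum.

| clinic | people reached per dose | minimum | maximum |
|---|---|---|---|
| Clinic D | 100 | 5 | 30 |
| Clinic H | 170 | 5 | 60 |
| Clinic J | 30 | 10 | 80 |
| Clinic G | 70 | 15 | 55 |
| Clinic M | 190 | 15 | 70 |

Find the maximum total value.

32150

Meeting every minimum uses 5+5+10+15+15 = 50 doses, leaving 225.
Rank by people reached per dose: Clinic M 190 > Clinic H 170 > Clinic D 100 > Clinic G 70 > Clinic J 30.
Give Clinic M 55 more to hit its cap of 70 — 170 left.
Clinic H: +55 to 60 (cap) — 115 left.
Clinic D: +25 to 30 (cap) — 90 left.
Clinic G: +40 to 55 (cap) — 50 left.
Clinic J has room for 70 more but only 50 remain, so it gets 60.
Total = 100×30 + 170×60 + 30×60 + 70×55 + 190×70 = 32150.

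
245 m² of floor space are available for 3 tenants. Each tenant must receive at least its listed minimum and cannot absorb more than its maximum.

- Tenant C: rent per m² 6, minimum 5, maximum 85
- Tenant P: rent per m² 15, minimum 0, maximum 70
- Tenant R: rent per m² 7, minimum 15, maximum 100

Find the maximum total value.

2200

Meeting every minimum uses 5+0+15 = 20 m², leaving 225.
Highest rent per m² first: Tenant P 15 > Tenant R 7 > Tenant C 6.
Give Tenant P 70 more to hit its cap of 70 → 155 left.
Tenant R takes 85 more to reach its cap of 100 → 70 left.
Tenant C has room for 80 more but only 70 remain, so it gets 75.
Total = 6×75 + 15×70 + 7×100 = 2200.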